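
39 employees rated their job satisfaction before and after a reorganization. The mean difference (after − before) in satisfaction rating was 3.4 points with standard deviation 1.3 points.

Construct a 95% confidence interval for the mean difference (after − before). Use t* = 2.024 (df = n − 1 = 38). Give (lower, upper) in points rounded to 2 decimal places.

(2.98, 3.82)

This is a matched-pairs design, so SE = s_d/√n = 1.3/√39 = 0.2082.
Margin = 2.024 × 0.2082 = 0.4214; the interval is 3.4 ± 0.4214 = (2.98, 3.82).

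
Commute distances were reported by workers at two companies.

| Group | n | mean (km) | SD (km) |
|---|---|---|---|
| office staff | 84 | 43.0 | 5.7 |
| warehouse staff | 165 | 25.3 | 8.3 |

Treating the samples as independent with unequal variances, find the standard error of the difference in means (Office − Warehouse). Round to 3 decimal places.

SE₁ = s₁/√n₁ = 5.7/√84 = 0.6219; SE₂ = 8.3/√165 = 0.6462.
Independent samples, unequal variances: SE_diff = √(SE₁² + SE₂²) = √(0.38675961 + 0.41757444) = 0.8968.

0.897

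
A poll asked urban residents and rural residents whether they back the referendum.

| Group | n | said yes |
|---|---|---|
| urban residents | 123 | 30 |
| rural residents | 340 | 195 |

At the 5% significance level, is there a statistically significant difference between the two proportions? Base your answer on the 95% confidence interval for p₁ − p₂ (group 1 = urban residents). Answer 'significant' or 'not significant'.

First, p̂₁ = 30/123 = 0.2439; p̂₂ = 195/340 = 0.5735.
The two standard errors are √(0.2439×0.7561/123) = 0.03872 and √(0.5735×0.4265/340) = 0.02682.
Because the samples are independent, SE_diff = √(0.03872² + 0.02682²) = 0.04710.
Using z* = 1.960 for 95%, ME = 1.960 × 0.04710 = 0.09232.
p̂₁ − p̂₂ = -0.3296; interval -0.3296 ± 0.09232 gives (-0.42192, -0.23728).
The interval (-0.42192, -0.23728) does not contain 0, so the difference is significant.

significant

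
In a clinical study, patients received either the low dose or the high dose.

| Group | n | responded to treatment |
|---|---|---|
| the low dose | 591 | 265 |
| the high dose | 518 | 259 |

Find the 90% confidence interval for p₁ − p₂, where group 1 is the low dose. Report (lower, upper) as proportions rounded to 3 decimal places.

Sample proportions: 265/591 = 0.4484, 259/518 = 0.5000.
Each SE is √(p̂(1−p̂)/n): √(0.4484·0.5516/591) = 0.02046 and √(0.5000·0.5000/518) = 0.02197.
SE(p̂₁ − p̂₂) = √(SE₁² + SE₂²) = √(0.0004186116 + 0.0004826809) = 0.03002, since the two samples are independent.
At 90% confidence z* = 1.645; margin = 1.645 × 0.03002 = 0.04938.
The difference is 0.4484 − 0.5000 = -0.0516, so the interval is -0.0516 ± 0.04938 = (-0.101, -0.002).

(-0.101, -0.002)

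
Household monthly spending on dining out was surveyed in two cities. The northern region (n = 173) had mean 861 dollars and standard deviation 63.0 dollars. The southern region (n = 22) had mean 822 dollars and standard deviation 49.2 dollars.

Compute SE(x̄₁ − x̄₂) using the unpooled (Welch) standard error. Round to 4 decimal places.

11.5313

Per-group SEs: s₁/√n₁ = 63.0/√173 = 4.7898, s₂/√n₂ = 49.2/√22 = 10.4895.
Unpooled SE of the difference: √(22.94218404 + 110.02961025) = 11.5313.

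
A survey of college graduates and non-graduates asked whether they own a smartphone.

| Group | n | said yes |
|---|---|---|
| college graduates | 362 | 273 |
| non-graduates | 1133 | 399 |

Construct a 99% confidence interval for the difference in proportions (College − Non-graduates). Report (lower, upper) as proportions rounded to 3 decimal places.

(0.333, 0.471)

First, p̂₁ = 273/362 = 0.7541; p̂₂ = 399/1133 = 0.3522.
The two standard errors are √(0.7541×0.2459/362) = 0.02263 and √(0.3522×0.6478/1133) = 0.01419.
Because the samples are independent, SE_diff = √(0.02263² + 0.01419²) = 0.02671.
Using z* = 2.576 for 99%, ME = 2.576 × 0.02671 = 0.06880.
p̂₁ − p̂₂ = 0.4019; interval 0.4019 ± 0.06880 gives (0.333, 0.471).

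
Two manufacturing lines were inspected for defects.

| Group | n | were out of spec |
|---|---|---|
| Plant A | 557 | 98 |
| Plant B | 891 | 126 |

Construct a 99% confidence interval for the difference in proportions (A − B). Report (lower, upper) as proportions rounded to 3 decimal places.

(-0.017, 0.086)

p̂₁ = 98/557 = 0.1759 and p̂₂ = 126/891 = 0.1414.
SE₁ = √(p̂₁(1−p̂₁)/n₁) = √(0.1759·0.8241/557) = 0.01613; SE₂ = √(0.1414·0.8586/891) = 0.01167.
Independent samples: SE of the difference = √(SE₁² + SE₂²) = √(0.0002601769 + 0.0001361889) = 0.01991.
z* for 99% confidence is 2.576, so the margin of error is 2.576 × 0.01991 = 0.05129.
Point estimate p̂₁ − p̂₂ = 0.1759 − 0.1414 = 0.0345.
0.0345 ± 0.05129 → (-0.017, 0.086).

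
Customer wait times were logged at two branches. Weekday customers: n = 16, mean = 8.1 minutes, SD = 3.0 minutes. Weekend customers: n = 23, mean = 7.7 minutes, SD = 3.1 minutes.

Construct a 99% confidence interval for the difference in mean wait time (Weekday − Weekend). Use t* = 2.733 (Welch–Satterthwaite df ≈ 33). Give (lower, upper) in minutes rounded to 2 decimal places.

Standard errors of each mean: 3.0/√16 = 0.7500 and 3.1/√23 = 0.6464.
SE(x̄₁ − x̄₂) = √(0.7500² + 0.6464²) = 0.9901 for independent samples with unequal variances.
With t* = 2.733, the margin is 2.733 × 0.9901 = 2.7059.
x̄₁ − x̄₂ = 8.1 − 7.7 = 0.4000; the interval is 0.4000 ± 2.7059 = (-2.31, 3.11).

(-2.31, 3.11)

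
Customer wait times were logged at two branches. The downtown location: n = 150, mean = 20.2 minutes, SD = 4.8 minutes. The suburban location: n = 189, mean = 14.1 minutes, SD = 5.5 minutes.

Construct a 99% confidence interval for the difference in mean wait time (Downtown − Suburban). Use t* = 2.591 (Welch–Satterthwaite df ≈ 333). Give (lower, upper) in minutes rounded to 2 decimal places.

Standard errors of each mean: 4.8/√150 = 0.3919 and 5.5/√189 = 0.4001.
SE(x̄₁ − x̄₂) = √(0.3919² + 0.4001²) = 0.5601 for independent samples with unequal variances.
With t* = 2.591, the margin is 2.591 × 0.5601 = 1.4512.
x̄₁ − x̄₂ = 20.2 − 14.1 = 6.1000; the interval is 6.1000 ± 1.4512 = (4.65, 7.55).

(4.65, 7.55)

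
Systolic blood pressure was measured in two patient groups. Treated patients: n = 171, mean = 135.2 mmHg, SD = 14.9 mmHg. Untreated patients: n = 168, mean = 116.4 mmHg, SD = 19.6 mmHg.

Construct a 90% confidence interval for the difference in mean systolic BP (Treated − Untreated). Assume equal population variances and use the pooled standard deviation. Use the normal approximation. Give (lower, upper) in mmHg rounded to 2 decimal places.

(15.69, 21.91)

s_p = √[((n₁−1)s₁² + (n₂−1)s₂²)/(n₁+n₂−2)] = √[(170·14.9² + 167·19.6²)/337] = 17.3886.
SE = 17.3886·√(1/171 + 1/168) = 1.8889.
With z* = 1.645, margin = 1.645 × 1.8889 = 3.1072.
x̄₁ − x̄₂ = 135.2 − 116.4 = 18.8000; interval 18.8000 ± 3.1072 = (15.69, 21.91).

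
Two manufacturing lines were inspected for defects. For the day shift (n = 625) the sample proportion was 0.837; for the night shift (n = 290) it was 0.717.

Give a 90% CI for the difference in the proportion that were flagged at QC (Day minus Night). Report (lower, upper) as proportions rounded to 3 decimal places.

The two standard errors are √(0.8370×0.1630/625) = 0.01477 and √(0.7170×0.2830/290) = 0.02645.
Because the samples are independent, SE_diff = √(0.01477² + 0.02645²) = 0.03029.
Using z* = 1.645 for 90%, ME = 1.645 × 0.03029 = 0.04983.
p̂₁ − p̂₂ = 0.1200; interval 0.1200 ± 0.04983 gives (0.070, 0.170).

(0.070, 0.170)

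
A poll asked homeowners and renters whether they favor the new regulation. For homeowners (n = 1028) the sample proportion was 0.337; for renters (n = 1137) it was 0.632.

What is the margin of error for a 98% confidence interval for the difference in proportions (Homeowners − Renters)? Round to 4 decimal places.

Each SE is √(p̂(1−p̂)/n): √(0.3370·0.6630/1028) = 0.01474 and √(0.6320·0.3680/1137) = 0.01430.
SE(p̂₁ − p̂₂) = √(SE₁² + SE₂²) = √(0.0002172676 + 0.00020449) = 0.02054, since the two samples are independent.
At 98% confidence z* = 2.326; margin = 2.326 × 0.02054 = 0.04778.

0.0478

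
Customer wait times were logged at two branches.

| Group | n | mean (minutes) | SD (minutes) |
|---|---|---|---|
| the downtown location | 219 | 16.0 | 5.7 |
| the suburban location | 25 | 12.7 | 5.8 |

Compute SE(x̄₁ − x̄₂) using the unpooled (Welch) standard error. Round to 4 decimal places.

1.2223

Standard errors of each mean: 5.7/√219 = 0.3852 and 5.8/√25 = 1.1600.
SE(x̄₁ − x̄₂) = √(0.3852² + 1.1600²) = 1.2223 for independent samples with unequal variances.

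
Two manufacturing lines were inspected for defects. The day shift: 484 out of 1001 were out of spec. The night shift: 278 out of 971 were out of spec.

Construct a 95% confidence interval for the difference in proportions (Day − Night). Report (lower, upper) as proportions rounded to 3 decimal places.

(0.155, 0.239)

First, p̂₁ = 484/1001 = 0.4835; p̂₂ = 278/971 = 0.2863.
The two standard errors are √(0.4835×0.5165/1001) = 0.01579 and √(0.2863×0.7137/971) = 0.01451.
Because the samples are independent, SE_diff = √(0.01579² + 0.01451²) = 0.02144.
Using z* = 1.960 for 95%, ME = 1.960 × 0.02144 = 0.04202.
p̂₁ − p̂₂ = 0.1972; interval 0.1972 ± 0.04202 gives (0.155, 0.239).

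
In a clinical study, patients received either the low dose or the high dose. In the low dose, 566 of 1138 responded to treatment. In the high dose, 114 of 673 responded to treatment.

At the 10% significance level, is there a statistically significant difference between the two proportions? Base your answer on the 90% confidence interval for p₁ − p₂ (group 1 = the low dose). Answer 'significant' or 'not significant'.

significant

Sample proportions: 566/1138 = 0.4974, 114/673 = 0.1694.
Each SE is √(p̂(1−p̂)/n): √(0.4974·0.5026/1138) = 0.01482 and √(0.1694·0.8306/673) = 0.01446.
SE(p̂₁ − p̂₂) = √(SE₁² + SE₂²) = √(0.0002196324 + 0.0002090916) = 0.02071, since the two samples are independent.
At 90% confidence z* = 1.645; margin = 1.645 × 0.02071 = 0.03407.
The difference is 0.4974 − 0.1694 = 0.3280, so the interval is 0.3280 ± 0.03407 = (0.29393, 0.36207).
The interval (0.29393, 0.36207) does not contain 0, so the difference is significant.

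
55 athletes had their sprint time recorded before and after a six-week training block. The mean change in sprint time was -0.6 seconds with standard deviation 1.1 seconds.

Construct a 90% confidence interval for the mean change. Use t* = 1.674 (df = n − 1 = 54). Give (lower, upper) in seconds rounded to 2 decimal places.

(-0.85, -0.35)

This is a matched-pairs design, so SE = s_d/√n = 1.1/√55 = 0.1483.
Margin = 1.674 × 0.1483 = 0.2483; the interval is -0.6 ± 0.2483 = (-0.85, -0.35).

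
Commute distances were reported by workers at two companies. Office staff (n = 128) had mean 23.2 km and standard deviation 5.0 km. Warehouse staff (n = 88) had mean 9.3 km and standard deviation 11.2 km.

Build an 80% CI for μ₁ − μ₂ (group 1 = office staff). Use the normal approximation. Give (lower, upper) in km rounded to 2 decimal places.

SE₁ = s₁/√n₁ = 5.0/√128 = 0.4419; SE₂ = 11.2/√88 = 1.1939.
Independent samples, unequal variances: SE_diff = √(SE₁² + SE₂²) = √(0.19527561 + 1.42539721) = 1.2731.
z* = 1.282, so margin of error = 1.282 × 1.2731 = 1.6321.
Difference in means = 23.2 − 9.3 = 13.9000.
13.9000 ± 1.6321 → (12.27, 15.53).

(12.27, 15.53)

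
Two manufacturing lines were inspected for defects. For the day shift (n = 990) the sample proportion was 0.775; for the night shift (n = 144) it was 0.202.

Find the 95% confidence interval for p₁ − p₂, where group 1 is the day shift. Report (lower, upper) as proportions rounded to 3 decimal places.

(0.502, 0.644)

The two standard errors are √(0.7750×0.2250/990) = 0.01327 and √(0.2020×0.7980/144) = 0.03346.
Because the samples are independent, SE_diff = √(0.01327² + 0.03346²) = 0.03600.
Using z* = 1.960 for 95%, ME = 1.960 × 0.03600 = 0.07056.
p̂₁ − p̂₂ = 0.5730; interval 0.5730 ± 0.07056 gives (0.502, 0.644).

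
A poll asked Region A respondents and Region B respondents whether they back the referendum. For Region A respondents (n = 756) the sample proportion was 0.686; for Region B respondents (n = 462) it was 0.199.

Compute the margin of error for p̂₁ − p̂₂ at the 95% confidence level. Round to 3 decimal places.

Each SE is √(p̂(1−p̂)/n): √(0.6860·0.3140/756) = 0.01688 and √(0.1990·0.8010/462) = 0.01857.
SE(p̂₁ − p̂₂) = √(SE₁² + SE₂²) = √(0.0002849344 + 0.0003448449) = 0.02510, since the two samples are independent.
At 95% confidence z* = 1.960; margin = 1.960 × 0.02510 = 0.04920.

0.049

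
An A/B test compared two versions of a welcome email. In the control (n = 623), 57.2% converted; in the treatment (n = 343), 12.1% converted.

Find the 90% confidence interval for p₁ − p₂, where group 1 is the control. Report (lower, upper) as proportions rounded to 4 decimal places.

SE₁ = √(p̂₁(1−p̂₁)/n₁) = √(0.5720·0.4280/623) = 0.01982; SE₂ = √(0.1210·0.8790/343) = 0.01761.
Independent samples: SE of the difference = √(SE₁² + SE₂²) = √(0.0003928324 + 0.0003101121) = 0.02651.
z* for 90% confidence is 1.645, so the margin of error is 1.645 × 0.02651 = 0.04361.
Point estimate p̂₁ − p̂₂ = 0.5720 − 0.1210 = 0.4510.
0.4510 ± 0.04361 → (0.4074, 0.4946).

(0.4074, 0.4946)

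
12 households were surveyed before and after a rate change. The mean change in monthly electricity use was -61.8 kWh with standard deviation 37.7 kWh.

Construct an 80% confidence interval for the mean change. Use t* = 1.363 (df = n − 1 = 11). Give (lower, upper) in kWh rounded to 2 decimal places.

(-76.63, -46.97)

Paired design: SE = s_d/√n = 37.7/√12 = 10.8831.
t* = 1.363; margin of error = 1.363 × 10.8831 = 14.8337.
-61.8 ± 14.8337 → (-76.63, -46.97).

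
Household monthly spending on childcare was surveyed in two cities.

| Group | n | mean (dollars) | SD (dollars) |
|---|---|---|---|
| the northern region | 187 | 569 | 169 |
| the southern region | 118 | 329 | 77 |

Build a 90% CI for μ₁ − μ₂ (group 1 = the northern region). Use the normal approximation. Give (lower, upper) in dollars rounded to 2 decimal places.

(216.56, 263.44)

Standard errors of each mean: 169/√187 = 12.3585 and 77/√118 = 7.0884.
SE(x̄₁ − x̄₂) = √(12.3585² + 7.0884²) = 14.2470 for independent samples with unequal variances.
With z* = 1.645, the margin is 1.645 × 14.2470 = 23.4363.
x̄₁ − x̄₂ = 569 − 329 = 240.0000; the interval is 240.0000 ± 23.4363 = (216.56, 263.44).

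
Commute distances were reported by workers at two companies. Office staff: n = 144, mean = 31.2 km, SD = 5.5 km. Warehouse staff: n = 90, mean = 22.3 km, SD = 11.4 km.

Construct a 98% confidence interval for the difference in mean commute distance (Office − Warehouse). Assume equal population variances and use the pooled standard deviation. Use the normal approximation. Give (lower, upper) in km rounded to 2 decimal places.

Pooled variance s_p² = [143·5.5² + 89·11.4²] / (144+90−2) = 68.5008, so s_p = 8.2765.
SE_diff = s_p·√(1/n₁ + 1/n₂) = 8.2765·√(1/144 + 1/90) = 1.1121.
z* = 2.326; margin = 2.326 × 1.1121 = 2.5867.
Difference = 31.2 − 22.3 = 8.9000.
8.9000 ± 2.5867 → (6.31, 11.49).

(6.31, 11.49)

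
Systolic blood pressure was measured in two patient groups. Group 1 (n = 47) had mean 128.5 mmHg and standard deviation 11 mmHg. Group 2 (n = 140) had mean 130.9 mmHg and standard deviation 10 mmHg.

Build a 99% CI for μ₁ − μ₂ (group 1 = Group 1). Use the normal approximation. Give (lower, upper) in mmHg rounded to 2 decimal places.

(-7.07, 2.27)

SE₁ = s₁/√n₁ = 11/√47 = 1.6045; SE₂ = 10/√140 = 0.8452.
Independent samples, unequal variances: SE_diff = √(SE₁² + SE₂²) = √(2.57442025 + 0.71436304) = 1.8135.
z* = 2.576, so margin of error = 2.576 × 1.8135 = 4.6716.
Difference in means = 128.5 − 130.9 = -2.4000.
-2.4000 ± 4.6716 → (-7.07, 2.27).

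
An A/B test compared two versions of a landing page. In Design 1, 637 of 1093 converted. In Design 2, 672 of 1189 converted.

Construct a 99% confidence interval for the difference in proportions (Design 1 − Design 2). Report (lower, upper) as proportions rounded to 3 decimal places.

p̂₁ = 637/1093 = 0.5828 and p̂₂ = 672/1189 = 0.5652.
SE₁ = √(p̂₁(1−p̂₁)/n₁) = √(0.5828·0.4172/1093) = 0.01491; SE₂ = √(0.5652·0.4348/1189) = 0.01438.
Independent samples: SE of the difference = √(SE₁² + SE₂²) = √(0.0002223081 + 0.0002067844) = 0.02071.
z* for 99% confidence is 2.576, so the margin of error is 2.576 × 0.02071 = 0.05335.
Point estimate p̂₁ − p̂₂ = 0.5828 − 0.5652 = 0.0176.
0.0176 ± 0.05335 → (-0.036, 0.071).

(-0.036, 0.071)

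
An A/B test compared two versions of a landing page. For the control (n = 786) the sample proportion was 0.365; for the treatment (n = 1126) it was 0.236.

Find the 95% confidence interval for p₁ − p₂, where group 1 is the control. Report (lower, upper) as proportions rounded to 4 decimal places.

Each SE is √(p̂(1−p̂)/n): √(0.3650·0.6350/786) = 0.01717 and √(0.2360·0.7640/1126) = 0.01265.
SE(p̂₁ − p̂₂) = √(SE₁² + SE₂²) = √(0.0002948089 + 0.0001600225) = 0.02133, since the two samples are independent.
At 95% confidence z* = 1.960; margin = 1.960 × 0.02133 = 0.04181.
The difference is 0.3650 − 0.2360 = 0.1290, so the interval is 0.1290 ± 0.04181 = (0.0872, 0.1708).

(0.0872, 0.1708)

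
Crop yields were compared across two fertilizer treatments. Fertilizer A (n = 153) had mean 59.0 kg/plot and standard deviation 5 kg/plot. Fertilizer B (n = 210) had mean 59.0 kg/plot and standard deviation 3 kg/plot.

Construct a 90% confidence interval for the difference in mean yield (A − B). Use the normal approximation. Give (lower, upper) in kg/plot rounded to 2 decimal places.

SE₁ = s₁/√n₁ = 5/√153 = 0.4042; SE₂ = 3/√210 = 0.2070.
Independent samples, unequal variances: SE_diff = √(SE₁² + SE₂²) = √(0.16337764 + 0.042849) = 0.4541.
z* = 1.645, so margin of error = 1.645 × 0.4541 = 0.7470.
Difference in means = 59.0 − 59.0 = 0.0000.
0.0000 ± 0.7470 → (-0.75, 0.75).

(-0.75, 0.75)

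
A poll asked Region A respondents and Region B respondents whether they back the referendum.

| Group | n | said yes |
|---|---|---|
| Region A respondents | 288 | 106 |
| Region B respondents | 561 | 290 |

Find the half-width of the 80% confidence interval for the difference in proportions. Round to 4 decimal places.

0.0454

First, p̂₁ = 106/288 = 0.3681; p̂₂ = 290/561 = 0.5169.
The two standard errors are √(0.3681×0.6319/288) = 0.02842 and √(0.5169×0.4831/561) = 0.02110.
Because the samples are independent, SE_diff = √(0.02842² + 0.02110²) = 0.03540.
Using z* = 1.282 for 80%, ME = 1.282 × 0.03540 = 0.04538.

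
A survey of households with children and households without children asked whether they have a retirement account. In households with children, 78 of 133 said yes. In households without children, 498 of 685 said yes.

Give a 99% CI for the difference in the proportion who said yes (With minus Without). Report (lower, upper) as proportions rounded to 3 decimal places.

p̂₁ = 78/133 = 0.5865 and p̂₂ = 498/685 = 0.7270.
SE₁ = √(p̂₁(1−p̂₁)/n₁) = √(0.5865·0.4135/133) = 0.04270; SE₂ = √(0.7270·0.2730/685) = 0.01702.
Independent samples: SE of the difference = √(SE₁² + SE₂²) = √(0.00182329 + 0.0002896804) = 0.04597.
z* for 99% confidence is 2.576, so the margin of error is 2.576 × 0.04597 = 0.11842.
Point estimate p̂₁ − p̂₂ = 0.5865 − 0.7270 = -0.1405.
-0.1405 ± 0.11842 → (-0.259, -0.022).

(-0.259, -0.022)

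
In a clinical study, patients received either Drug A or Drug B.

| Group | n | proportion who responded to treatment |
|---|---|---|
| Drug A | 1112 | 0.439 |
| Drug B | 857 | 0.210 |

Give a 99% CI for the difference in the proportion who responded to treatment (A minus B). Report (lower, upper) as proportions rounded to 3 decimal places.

(0.177, 0.281)

Each SE is √(p̂(1−p̂)/n): √(0.4390·0.5610/1112) = 0.01488 and √(0.2100·0.7900/857) = 0.01391.
SE(p̂₁ − p̂₂) = √(SE₁² + SE₂²) = √(0.0002214144 + 0.0001934881) = 0.02037, since the two samples are independent.
At 99% confidence z* = 2.576; margin = 2.576 × 0.02037 = 0.05247.
The difference is 0.4390 − 0.2100 = 0.2290, so the interval is 0.2290 ± 0.05247 = (0.177, 0.281).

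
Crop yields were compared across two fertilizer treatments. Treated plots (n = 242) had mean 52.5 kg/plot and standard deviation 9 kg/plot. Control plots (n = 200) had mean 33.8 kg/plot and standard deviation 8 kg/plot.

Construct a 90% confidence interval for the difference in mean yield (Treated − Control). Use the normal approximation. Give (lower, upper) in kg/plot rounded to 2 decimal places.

(17.37, 20.03)

Standard errors of each mean: 9/√242 = 0.5785 and 8/√200 = 0.5657.
SE(x̄₁ − x̄₂) = √(0.5785² + 0.5657²) = 0.8091 for independent samples with unequal variances.
With z* = 1.645, the margin is 1.645 × 0.8091 = 1.3310.
x̄₁ − x̄₂ = 52.5 − 33.8 = 18.7000; the interval is 18.7000 ± 1.3310 = (17.37, 20.03).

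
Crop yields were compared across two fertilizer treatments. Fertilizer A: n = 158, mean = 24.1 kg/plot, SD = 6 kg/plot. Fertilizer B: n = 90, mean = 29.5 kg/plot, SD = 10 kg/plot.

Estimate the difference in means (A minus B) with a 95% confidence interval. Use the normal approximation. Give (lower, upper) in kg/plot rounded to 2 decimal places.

SE₁ = s₁/√n₁ = 6/√158 = 0.4773; SE₂ = 10/√90 = 1.0541.
Independent samples, unequal variances: SE_diff = √(SE₁² + SE₂²) = √(0.22781529 + 1.11112681) = 1.1571.
z* = 1.960, so margin of error = 1.960 × 1.1571 = 2.2679.
Difference in means = 24.1 − 29.5 = -5.4000.
-5.4000 ± 2.2679 → (-7.67, -3.13).

(-7.67, -3.13)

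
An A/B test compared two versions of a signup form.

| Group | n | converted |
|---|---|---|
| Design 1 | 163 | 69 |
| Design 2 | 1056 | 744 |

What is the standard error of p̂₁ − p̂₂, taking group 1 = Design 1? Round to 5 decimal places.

p̂₁ = 69/163 = 0.4233 and p̂₂ = 744/1056 = 0.7045.
SE₁ = √(p̂₁(1−p̂₁)/n₁) = √(0.4233·0.5767/163) = 0.03870; SE₂ = √(0.7045·0.2955/1056) = 0.01404.
Independent samples: SE of the difference = √(SE₁² + SE₂²) = √(0.00149769 + 0.0001971216) = 0.04117.

0.04117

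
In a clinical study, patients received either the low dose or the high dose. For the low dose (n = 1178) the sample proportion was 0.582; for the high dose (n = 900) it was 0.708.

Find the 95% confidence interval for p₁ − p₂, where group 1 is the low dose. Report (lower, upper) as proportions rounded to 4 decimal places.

SE₁ = √(p̂₁(1−p̂₁)/n₁) = √(0.5820·0.4180/1178) = 0.01437; SE₂ = √(0.7080·0.2920/900) = 0.01516.
Independent samples: SE of the difference = √(SE₁² + SE₂²) = √(0.0002064969 + 0.0002298256) = 0.02089.
z* for 95% confidence is 1.960, so the margin of error is 1.960 × 0.02089 = 0.04094.
Point estimate p̂₁ − p̂₂ = 0.5820 − 0.7080 = -0.1260.
-0.1260 ± 0.04094 → (-0.1669, -0.0851).

(-0.1669, -0.0851)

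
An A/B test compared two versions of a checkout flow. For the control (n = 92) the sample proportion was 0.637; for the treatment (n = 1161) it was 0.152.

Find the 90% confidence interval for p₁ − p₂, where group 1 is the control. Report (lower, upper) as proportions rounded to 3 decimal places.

The two standard errors are √(0.6370×0.3630/92) = 0.05013 and √(0.1520×0.8480/1161) = 0.01054.
Because the samples are independent, SE_diff = √(0.05013² + 0.01054²) = 0.05123.
Using z* = 1.645 for 90%, ME = 1.645 × 0.05123 = 0.08427.
p̂₁ − p̂₂ = 0.4850; interval 0.4850 ± 0.08427 gives (0.401, 0.569).

(0.401, 0.569)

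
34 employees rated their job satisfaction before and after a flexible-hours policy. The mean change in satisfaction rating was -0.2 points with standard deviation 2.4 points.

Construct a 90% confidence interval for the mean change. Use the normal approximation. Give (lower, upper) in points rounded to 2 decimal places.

Paired design: SE = s_d/√n = 2.4/√34 = 0.4116.
z* = 1.645; margin of error = 1.645 × 0.4116 = 0.6771.
-0.2 ± 0.6771 → (-0.88, 0.48).

(-0.88, 0.48)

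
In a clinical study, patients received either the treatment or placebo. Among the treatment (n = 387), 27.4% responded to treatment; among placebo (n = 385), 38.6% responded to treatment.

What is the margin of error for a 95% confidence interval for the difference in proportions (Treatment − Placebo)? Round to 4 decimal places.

SE₁ = √(p̂₁(1−p̂₁)/n₁) = √(0.2740·0.7260/387) = 0.02267; SE₂ = √(0.3860·0.6140/385) = 0.02481.
Independent samples: SE of the difference = √(SE₁² + SE₂²) = √(0.0005139289 + 0.0006155361) = 0.03361.
z* for 95% confidence is 1.960, so the margin of error is 1.960 × 0.03361 = 0.06588.

0.0659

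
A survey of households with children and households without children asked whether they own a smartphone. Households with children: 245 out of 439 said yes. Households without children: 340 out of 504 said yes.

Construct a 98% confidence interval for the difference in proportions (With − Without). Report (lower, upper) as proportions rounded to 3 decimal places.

First, p̂₁ = 245/439 = 0.5581; p̂₂ = 340/504 = 0.6746.
The two standard errors are √(0.5581×0.4419/439) = 0.02370 and √(0.6746×0.3254/504) = 0.02087.
Because the samples are independent, SE_diff = √(0.02370² + 0.02087²) = 0.03158.
Using z* = 2.326 for 98%, ME = 2.326 × 0.03158 = 0.07346.
p̂₁ − p̂₂ = -0.1165; interval -0.1165 ± 0.07346 gives (-0.190, -0.043).

(-0.190, -0.043)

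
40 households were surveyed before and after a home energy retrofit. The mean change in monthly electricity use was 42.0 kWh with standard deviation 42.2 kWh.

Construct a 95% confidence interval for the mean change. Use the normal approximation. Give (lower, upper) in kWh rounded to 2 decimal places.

(28.92, 55.08)

This is a matched-pairs design, so SE = s_d/√n = 42.2/√40 = 6.6724.
Margin = 1.960 × 6.6724 = 13.0779; the interval is 42.0 ± 13.0779 = (28.92, 55.08).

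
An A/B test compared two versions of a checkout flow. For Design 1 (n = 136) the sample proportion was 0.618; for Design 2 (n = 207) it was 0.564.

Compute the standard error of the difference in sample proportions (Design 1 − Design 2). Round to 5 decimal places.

SE₁ = √(p̂₁(1−p̂₁)/n₁) = √(0.6180·0.3820/136) = 0.04166; SE₂ = √(0.5640·0.4360/207) = 0.03447.
Independent samples: SE of the difference = √(SE₁² + SE₂²) = √(0.0017355556 + 0.0011881809) = 0.05407.

0.05407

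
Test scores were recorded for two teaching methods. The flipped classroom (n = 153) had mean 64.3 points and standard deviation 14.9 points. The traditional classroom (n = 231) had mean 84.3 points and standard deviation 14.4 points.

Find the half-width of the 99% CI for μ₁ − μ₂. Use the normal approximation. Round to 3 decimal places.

Per-group SEs: s₁/√n₁ = 14.9/√153 = 1.2046, s₂/√n₂ = 14.4/√231 = 0.9475.
Unpooled SE of the difference: √(1.45106116 + 0.89775625) = 1.5326.
Margin of error = z* · SE = 2.576 × 1.5326 = 3.9480.

3.948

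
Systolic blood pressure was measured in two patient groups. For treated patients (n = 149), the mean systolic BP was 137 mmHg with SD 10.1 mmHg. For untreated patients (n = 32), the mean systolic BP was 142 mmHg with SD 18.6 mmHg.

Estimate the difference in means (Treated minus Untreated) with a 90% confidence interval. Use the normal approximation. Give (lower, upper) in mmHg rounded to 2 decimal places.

Standard errors of each mean: 10.1/√149 = 0.8274 and 18.6/√32 = 3.2880.
SE(x̄₁ − x̄₂) = √(0.8274² + 3.2880²) = 3.3905 for independent samples with unequal variances.
With z* = 1.645, the margin is 1.645 × 3.3905 = 5.5774.
x̄₁ − x̄₂ = 137 − 142 = -5.0000; the interval is -5.0000 ± 5.5774 = (-10.58, 0.58).

(-10.58, 0.58)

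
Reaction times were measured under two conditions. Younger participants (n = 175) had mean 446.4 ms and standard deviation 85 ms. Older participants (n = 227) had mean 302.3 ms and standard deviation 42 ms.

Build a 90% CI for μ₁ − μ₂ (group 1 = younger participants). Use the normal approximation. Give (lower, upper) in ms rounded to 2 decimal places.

Per-group SEs: s₁/√n₁ = 85/√175 = 6.4254, s₂/√n₂ = 42/√227 = 2.7876.
Unpooled SE of the difference: √(41.28576516 + 7.77071376) = 7.0040.
Margin of error = z* · SE = 1.645 × 7.0040 = 11.5216.
x̄₁ − x̄₂ = 446.4 − 302.3 = 144.1000.
CI: 144.1000 ± 11.5216 = (132.58, 155.62).

(132.58, 155.62)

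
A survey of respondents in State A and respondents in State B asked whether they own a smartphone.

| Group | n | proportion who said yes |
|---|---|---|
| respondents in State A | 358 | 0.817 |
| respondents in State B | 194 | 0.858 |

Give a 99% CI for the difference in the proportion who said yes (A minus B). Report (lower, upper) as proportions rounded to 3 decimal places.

Each SE is √(p̂(1−p̂)/n): √(0.8170·0.1830/358) = 0.02044 and √(0.8580·0.1420/194) = 0.02506.
SE(p̂₁ − p̂₂) = √(SE₁² + SE₂²) = √(0.0004177936 + 0.0006280036) = 0.03234, since the two samples are independent.
At 99% confidence z* = 2.576; margin = 2.576 × 0.03234 = 0.08331.
The difference is 0.8170 − 0.8580 = -0.0410, so the interval is -0.0410 ± 0.08331 = (-0.124, 0.042).

(-0.124, 0.042)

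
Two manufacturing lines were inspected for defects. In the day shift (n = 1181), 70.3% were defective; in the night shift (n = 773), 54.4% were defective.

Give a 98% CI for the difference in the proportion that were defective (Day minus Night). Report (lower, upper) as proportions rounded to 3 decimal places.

(0.107, 0.211)

Each SE is √(p̂(1−p̂)/n): √(0.7030·0.2970/1181) = 0.01330 and √(0.5440·0.4560/773) = 0.01791.
SE(p̂₁ − p̂₂) = √(SE₁² + SE₂²) = √(0.00017689 + 0.0003207681) = 0.02231, since the two samples are independent.
At 98% confidence z* = 2.326; margin = 2.326 × 0.02231 = 0.05189.
The difference is 0.7030 − 0.5440 = 0.1590, so the interval is 0.1590 ± 0.05189 = (0.107, 0.211).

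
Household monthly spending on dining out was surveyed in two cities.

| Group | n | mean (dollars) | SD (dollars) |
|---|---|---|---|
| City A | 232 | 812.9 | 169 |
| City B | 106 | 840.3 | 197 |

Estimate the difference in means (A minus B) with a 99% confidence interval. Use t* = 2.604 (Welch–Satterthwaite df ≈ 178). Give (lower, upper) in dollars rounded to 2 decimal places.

SE₁ = s₁/√n₁ = 169/√232 = 11.0954; SE₂ = 197/√106 = 19.1343.
Independent samples, unequal variances: SE_diff = √(SE₁² + SE₂²) = √(123.10790116 + 366.12143649) = 22.1185.
t* = 2.604, so margin of error = 2.604 × 22.1185 = 57.5966.
Difference in means = 812.9 − 840.3 = -27.4000.
-27.4000 ± 57.5966 → (-85.00, 30.20).

(-85.00, 30.20)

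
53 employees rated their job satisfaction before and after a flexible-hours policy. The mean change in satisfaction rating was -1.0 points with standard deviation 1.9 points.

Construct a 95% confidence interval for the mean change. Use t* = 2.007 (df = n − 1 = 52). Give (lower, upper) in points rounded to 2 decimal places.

This is a matched-pairs design, so SE = s_d/√n = 1.9/√53 = 0.2610.
Margin = 2.007 × 0.2610 = 0.5238; the interval is -1.0 ± 0.5238 = (-1.52, -0.48).

(-1.52, -0.48)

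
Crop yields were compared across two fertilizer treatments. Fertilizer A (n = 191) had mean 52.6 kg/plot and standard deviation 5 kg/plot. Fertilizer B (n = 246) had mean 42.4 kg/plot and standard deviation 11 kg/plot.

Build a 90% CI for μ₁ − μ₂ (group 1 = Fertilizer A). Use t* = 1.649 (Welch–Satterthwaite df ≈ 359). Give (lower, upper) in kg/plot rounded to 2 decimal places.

Per-group SEs: s₁/√n₁ = 5/√191 = 0.3618, s₂/√n₂ = 11/√246 = 0.7013.
Unpooled SE of the difference: √(0.13089924 + 0.49182169) = 0.7891.
Margin of error = t* · SE = 1.649 × 0.7891 = 1.3012.
x̄₁ − x̄₂ = 52.6 − 42.4 = 10.2000.
CI: 10.2000 ± 1.3012 = (8.90, 11.50).

(8.90, 11.50)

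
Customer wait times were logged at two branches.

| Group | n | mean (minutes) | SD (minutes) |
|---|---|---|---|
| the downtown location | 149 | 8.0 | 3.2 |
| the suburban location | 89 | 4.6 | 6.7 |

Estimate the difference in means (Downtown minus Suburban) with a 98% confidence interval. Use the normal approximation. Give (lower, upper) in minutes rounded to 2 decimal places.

(1.64, 5.16)

Per-group SEs: s₁/√n₁ = 3.2/√149 = 0.2622, s₂/√n₂ = 6.7/√89 = 0.7102.
Unpooled SE of the difference: √(0.06874884 + 0.50438404) = 0.7571.
Margin of error = z* · SE = 2.326 × 0.7571 = 1.7610.
x̄₁ − x̄₂ = 8.0 − 4.6 = 3.4000.
CI: 3.4000 ± 1.7610 = (1.64, 5.16).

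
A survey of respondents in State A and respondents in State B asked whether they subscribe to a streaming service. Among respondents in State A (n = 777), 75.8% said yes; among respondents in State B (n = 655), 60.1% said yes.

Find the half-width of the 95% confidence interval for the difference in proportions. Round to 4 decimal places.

Each SE is √(p̂(1−p̂)/n): √(0.7580·0.2420/777) = 0.01536 and √(0.6010·0.3990/655) = 0.01913.
SE(p̂₁ − p̂₂) = √(SE₁² + SE₂²) = √(0.0002359296 + 0.0003659569) = 0.02453, since the two samples are independent.
At 95% confidence z* = 1.960; margin = 1.960 × 0.02453 = 0.04808.

0.0481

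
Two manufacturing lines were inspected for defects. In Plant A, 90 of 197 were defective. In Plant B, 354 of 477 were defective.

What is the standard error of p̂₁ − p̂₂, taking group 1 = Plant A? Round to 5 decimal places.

First, p̂₁ = 90/197 = 0.4569; p̂₂ = 354/477 = 0.7421.
The two standard errors are √(0.4569×0.5431/197) = 0.03549 and √(0.7421×0.2579/477) = 0.02003.
Because the samples are independent, SE_diff = √(0.03549² + 0.02003²) = 0.04075.

0.04075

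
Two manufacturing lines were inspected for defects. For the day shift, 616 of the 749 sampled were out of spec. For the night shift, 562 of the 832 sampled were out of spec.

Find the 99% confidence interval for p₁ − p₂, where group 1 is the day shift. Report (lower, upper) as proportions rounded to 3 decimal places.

Sample proportions: 616/749 = 0.8224, 562/832 = 0.6755.
Each SE is √(p̂(1−p̂)/n): √(0.8224·0.1776/749) = 0.01396 and √(0.6755·0.3245/832) = 0.01623.
SE(p̂₁ − p̂₂) = √(SE₁² + SE₂²) = √(0.0001948816 + 0.0002634129) = 0.02141, since the two samples are independent.
At 99% confidence z* = 2.576; margin = 2.576 × 0.02141 = 0.05515.
The difference is 0.8224 − 0.6755 = 0.1469, so the interval is 0.1469 ± 0.05515 = (0.092, 0.202).

(0.092, 0.202)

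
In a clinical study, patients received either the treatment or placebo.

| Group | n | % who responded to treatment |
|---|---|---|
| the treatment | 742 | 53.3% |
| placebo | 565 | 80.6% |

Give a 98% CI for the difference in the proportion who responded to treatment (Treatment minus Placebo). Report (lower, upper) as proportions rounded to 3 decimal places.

(-0.331, -0.215)

SE₁ = √(p̂₁(1−p̂₁)/n₁) = √(0.5330·0.4670/742) = 0.01832; SE₂ = √(0.8060·0.1940/565) = 0.01664.
Independent samples: SE of the difference = √(SE₁² + SE₂²) = √(0.0003356224 + 0.0002768896) = 0.02475.
z* for 98% confidence is 2.326, so the margin of error is 2.326 × 0.02475 = 0.05757.
Point estimate p̂₁ − p̂₂ = 0.5330 − 0.8060 = -0.2730.
-0.2730 ± 0.05757 → (-0.331, -0.215).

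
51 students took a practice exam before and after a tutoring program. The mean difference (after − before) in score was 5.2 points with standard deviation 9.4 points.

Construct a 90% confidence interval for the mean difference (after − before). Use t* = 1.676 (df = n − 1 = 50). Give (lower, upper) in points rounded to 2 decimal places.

(2.99, 7.41)

Paired design: SE = s_d/√n = 9.4/√51 = 1.3163.
t* = 1.676; margin of error = 1.676 × 1.3163 = 2.2061.
5.2 ± 2.2061 → (2.99, 7.41).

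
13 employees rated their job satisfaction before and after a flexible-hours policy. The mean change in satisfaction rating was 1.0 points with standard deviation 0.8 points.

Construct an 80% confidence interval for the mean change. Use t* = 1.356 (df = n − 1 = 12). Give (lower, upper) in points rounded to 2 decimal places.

This is a matched-pairs design, so SE = s_d/√n = 0.8/√13 = 0.2219.
Margin = 1.356 × 0.2219 = 0.3009; the interval is 1.0 ± 0.3009 = (0.70, 1.30).

(0.70, 1.30)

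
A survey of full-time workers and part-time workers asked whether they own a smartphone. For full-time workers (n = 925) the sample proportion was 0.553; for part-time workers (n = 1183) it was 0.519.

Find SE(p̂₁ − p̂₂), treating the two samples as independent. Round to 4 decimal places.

0.0219

The two standard errors are √(0.5530×0.4470/925) = 0.01635 and √(0.5190×0.4810/1183) = 0.01453.
Because the samples are independent, SE_diff = √(0.01635² + 0.01453²) = 0.02187.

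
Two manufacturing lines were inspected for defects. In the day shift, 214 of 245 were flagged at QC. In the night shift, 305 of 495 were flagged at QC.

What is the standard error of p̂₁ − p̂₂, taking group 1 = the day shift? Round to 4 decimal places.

0.0305

Sample proportions: 214/245 = 0.8735, 305/495 = 0.6162.
Each SE is √(p̂(1−p̂)/n): √(0.8735·0.1265/245) = 0.02124 and √(0.6162·0.3838/495) = 0.02186.
SE(p̂₁ − p̂₂) = √(SE₁² + SE₂²) = √(0.0004511376 + 0.0004778596) = 0.03048, since the two samples are independent.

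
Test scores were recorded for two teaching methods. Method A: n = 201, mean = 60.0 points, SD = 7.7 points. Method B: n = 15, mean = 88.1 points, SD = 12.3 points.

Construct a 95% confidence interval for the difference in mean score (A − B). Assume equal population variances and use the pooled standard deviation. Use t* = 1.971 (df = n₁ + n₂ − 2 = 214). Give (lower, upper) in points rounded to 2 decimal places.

s_p = √[((n₁−1)s₁² + (n₂−1)s₂²)/(n₁+n₂−2)] = √[(200·7.7² + 14·12.3²)/214] = 8.0814.
SE = 8.0814·√(1/201 + 1/15) = 2.1631.
With t* = 1.971, margin = 1.971 × 2.1631 = 4.2635.
x̄₁ − x̄₂ = 60.0 − 88.1 = -28.1000; interval -28.1000 ± 4.2635 = (-32.36, -23.84).

(-32.36, -23.84)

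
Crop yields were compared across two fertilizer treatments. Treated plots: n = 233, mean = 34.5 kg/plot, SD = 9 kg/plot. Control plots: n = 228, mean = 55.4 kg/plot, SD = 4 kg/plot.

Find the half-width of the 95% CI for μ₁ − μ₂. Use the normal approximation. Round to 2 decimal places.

1.27

Standard errors of each mean: 9/√233 = 0.5896 and 4/√228 = 0.2649.
SE(x̄₁ − x̄₂) = √(0.5896² + 0.2649²) = 0.6464 for independent samples with unequal variances.
With z* = 1.960, the margin is 1.960 × 0.6464 = 1.2669.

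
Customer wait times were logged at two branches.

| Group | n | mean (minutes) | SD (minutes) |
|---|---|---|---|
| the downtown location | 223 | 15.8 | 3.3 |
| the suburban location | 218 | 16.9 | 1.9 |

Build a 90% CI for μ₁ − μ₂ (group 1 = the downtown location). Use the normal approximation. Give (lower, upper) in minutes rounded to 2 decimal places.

(-1.52, -0.68)

SE₁ = s₁/√n₁ = 3.3/√223 = 0.2210; SE₂ = 1.9/√218 = 0.1287.
Independent samples, unequal variances: SE_diff = √(SE₁² + SE₂²) = √(0.048841 + 0.01656369) = 0.2557.
z* = 1.645, so margin of error = 1.645 × 0.2557 = 0.4206.
Difference in means = 15.8 − 16.9 = -1.1000.
-1.1000 ± 0.4206 → (-1.52, -0.68).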